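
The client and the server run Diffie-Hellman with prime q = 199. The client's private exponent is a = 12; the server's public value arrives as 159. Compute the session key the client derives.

Shared key K = 159^12 mod 199.
159^1 ≡ 159 (mod 199)
159^2 = (159^1)^2 ≡ 159^2 = 25281 ≡ 8 (mod 199)
159^4 = (159^2)^2 ≡ 8^2 = 64 ≡ 64 (mod 199)
159^8 = (159^4)^2 ≡ 64^2 = 4096 ≡ 116 (mod 199)
159^12 = 159^8 · 159^4 ≡ 116 · 64 ≡ 61 (mod 199).

61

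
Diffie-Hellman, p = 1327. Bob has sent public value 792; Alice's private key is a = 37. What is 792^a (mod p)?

Shared key K = 792^37 mod 1327.
792^1 ≡ 792 (mod 1327)
792^2 = (792^1)^2 ≡ 792^2 = 627264 ≡ 920 (mod 1327)
792^4 = (792^2)^2 ≡ 920^2 = 846400 ≡ 1101 (mod 1327)
792^8 = (792^4)^2 ≡ 1101^2 = 1212201 ≡ 650 (mod 1327)
792^16 = (792^8)^2 ≡ 650^2 = 422500 ≡ 514 (mod 1327)
792^32 = (792^16)^2 ≡ 514^2 = 264196 ≡ 123 (mod 1327)
792^37 = 792^32 · 792^4 · 792^1 ≡ 123 · 1101 · 792 ≡ 241 (mod 1327).

241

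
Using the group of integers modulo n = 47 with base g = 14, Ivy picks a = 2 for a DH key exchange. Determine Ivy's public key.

Public value = 14^2 mod 47.
14^1 ≡ 14 (mod 47)
14^2 = (14^1)^2 ≡ 14^2 = 196 ≡ 8 (mod 47)

8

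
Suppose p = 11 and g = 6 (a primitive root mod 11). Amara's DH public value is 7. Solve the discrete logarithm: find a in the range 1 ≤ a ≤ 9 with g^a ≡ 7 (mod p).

Try successive powers of 6 modulo 11:
6^1 ≡ 6
6^2 ≡ 3
6^3 ≡ 7
Found: a = 3.

3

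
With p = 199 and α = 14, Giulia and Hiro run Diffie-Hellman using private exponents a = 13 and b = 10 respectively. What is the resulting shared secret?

Giulia sends A = α^a mod p = 14^13 mod 199.
14^1 ≡ 14 (mod 199)
14^2 = (14^1)^2 ≡ 14^2 = 196 ≡ 196 (mod 199)
14^4 = (14^2)^2 ≡ 196^2 = 38416 ≡ 9 (mod 199)
14^8 = (14^4)^2 ≡ 9^2 = 81 ≡ 81 (mod 199)
14^13 = 14^8 · 14^4 · 14^1 ≡ 81 · 9 · 14 ≡ 57 (mod 199).
So A = 57. Hiro then computes K = A^b mod p = 57^10 mod 199.
57^1 ≡ 57 (mod 199)
57^2 = (57^1)^2 ≡ 57^2 = 3249 ≡ 65 (mod 199)
57^4 = (57^2)^2 ≡ 65^2 = 4225 ≡ 46 (mod 199)
57^8 = (57^4)^2 ≡ 46^2 = 2116 ≡ 126 (mod 199)
57^10 = 57^8 · 57^2 ≡ 126 · 65 ≡ 31 (mod 199).

31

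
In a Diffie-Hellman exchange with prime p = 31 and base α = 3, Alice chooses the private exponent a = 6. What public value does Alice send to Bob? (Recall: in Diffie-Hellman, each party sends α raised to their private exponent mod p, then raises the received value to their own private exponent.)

16

Public value = 3^6 mod 31.
3^1 ≡ 3 (mod 31)
3^2 = (3^1)^2 ≡ 3^2 = 9 ≡ 9 (mod 31)
3^4 = (3^2)^2 ≡ 9^2 = 81 ≡ 19 (mod 31)
3^6 = 3^4 · 3^2 ≡ 19 · 9 ≡ 16 (mod 31).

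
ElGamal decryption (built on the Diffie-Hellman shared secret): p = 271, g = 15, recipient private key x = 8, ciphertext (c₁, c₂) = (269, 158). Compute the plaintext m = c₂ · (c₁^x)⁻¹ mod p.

Shared mask s = c₁^x mod p = 269^8 mod 271.
269^1 ≡ 269 (mod 271)
269^2 = (269^1)^2 ≡ 269^2 = 72361 ≡ 4 (mod 271)
269^4 = (269^2)^2 ≡ 4^2 = 16 ≡ 16 (mod 271)
269^8 = (269^4)^2 ≡ 16^2 = 256 ≡ 256 (mod 271)
So s = 256; s⁻¹ ≡ 18 (mod 271).
m = c₂ · s⁻¹ mod 271 = 158 · 18 mod 271 = 134.

134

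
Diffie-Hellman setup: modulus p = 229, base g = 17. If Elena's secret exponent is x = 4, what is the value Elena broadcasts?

Public value = 17^4 mod 229.
17^1 ≡ 17 (mod 229)
17^2 = (17^1)^2 ≡ 17^2 = 289 ≡ 60 (mod 229)
17^4 = (17^2)^2 ≡ 60^2 = 3600 ≡ 165 (mod 229)

165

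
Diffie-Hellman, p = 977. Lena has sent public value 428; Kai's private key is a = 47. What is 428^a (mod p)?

438

Shared key K = 428^47 mod 977.
428^1 ≡ 428 (mod 977)
428^2 = (428^1)^2 ≡ 428^2 = 183184 ≡ 485 (mod 977)
428^4 = (428^2)^2 ≡ 485^2 = 235225 ≡ 745 (mod 977)
428^8 = (428^4)^2 ≡ 745^2 = 555025 ≡ 89 (mod 977)
428^16 = (428^8)^2 ≡ 89^2 = 7921 ≡ 105 (mod 977)
428^32 = (428^16)^2 ≡ 105^2 = 11025 ≡ 278 (mod 977)
428^47 = 428^32 · 428^8 · 428^4 · 428^2 · 428^1 ≡ 278 · 89 · 745 · 485 · 428 ≡ 438 (mod 977).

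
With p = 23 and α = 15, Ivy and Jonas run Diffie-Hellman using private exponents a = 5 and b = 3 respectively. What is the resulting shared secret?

21

Ivy sends A = α^a mod p = 15^5 mod 23.
15^1 ≡ 15 (mod 23)
15^2 = (15^1)^2 ≡ 15^2 = 225 ≡ 18 (mod 23)
15^4 = (15^2)^2 ≡ 18^2 = 324 ≡ 2 (mod 23)
15^5 = 15^4 · 15^1 ≡ 2 · 15 ≡ 7 (mod 23).
So A = 7. Jonas then computes K = A^b mod p = 7^3 mod 23.
7^1 ≡ 7 (mod 23)
7^2 = (7^1)^2 ≡ 7^2 = 49 ≡ 3 (mod 23)
7^3 = 7^2 · 7^1 ≡ 3 · 7 ≡ 21 (mod 23).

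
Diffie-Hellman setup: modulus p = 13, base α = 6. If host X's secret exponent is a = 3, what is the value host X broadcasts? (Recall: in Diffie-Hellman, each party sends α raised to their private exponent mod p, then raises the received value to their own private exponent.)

8

Public value = 6^3 mod 13.
6^1 ≡ 6 (mod 13)
6^2 = (6^1)^2 ≡ 6^2 = 36 ≡ 10 (mod 13)
6^3 = 6^2 · 6^1 ≡ 10 · 6 ≡ 8 (mod 13).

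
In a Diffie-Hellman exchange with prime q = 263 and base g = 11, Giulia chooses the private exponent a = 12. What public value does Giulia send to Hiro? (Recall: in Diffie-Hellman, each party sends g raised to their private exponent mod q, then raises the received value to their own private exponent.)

Public value = 11^12 (mod 263).
11^1 ≡ 11 (mod 263)
11^2 = (11^1)^2 ≡ 11^2 = 121 ≡ 121 (mod 263)
11^4 = (11^2)^2 ≡ 121^2 = 14641 ≡ 176 (mod 263)
11^8 = (11^4)^2 ≡ 176^2 = 30976 ≡ 205 (mod 263)
11^12 = 11^8 · 11^4 ≡ 205 · 176 ≡ 49 (mod 263).

49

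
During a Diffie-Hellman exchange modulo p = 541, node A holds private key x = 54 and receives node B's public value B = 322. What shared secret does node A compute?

493

Shared key K = 322^54 mod 541.
322^1 ≡ 322 (mod 541)
322^2 = (322^1)^2 ≡ 322^2 = 103684 ≡ 353 (mod 541)
322^4 = (322^2)^2 ≡ 353^2 = 124609 ≡ 179 (mod 541)
322^8 = (322^4)^2 ≡ 179^2 = 32041 ≡ 122 (mod 541)
322^16 = (322^8)^2 ≡ 122^2 = 14884 ≡ 277 (mod 541)
322^32 = (322^16)^2 ≡ 277^2 = 76729 ≡ 448 (mod 541)
322^54 = 322^32 · 322^16 · 322^4 · 322^2 ≡ 448 · 277 · 179 · 353 ≡ 493 (mod 541).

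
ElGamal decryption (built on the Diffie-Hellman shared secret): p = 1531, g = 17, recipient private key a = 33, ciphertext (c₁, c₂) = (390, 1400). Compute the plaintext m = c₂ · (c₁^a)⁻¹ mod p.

Shared mask s = c₁^a mod p = 390^33 mod 1531.
390^1 ≡ 390 (mod 1531)
390^2 = (390^1)^2 ≡ 390^2 = 152100 ≡ 531 (mod 1531)
390^4 = (390^2)^2 ≡ 531^2 = 281961 ≡ 257 (mod 1531)
390^8 = (390^4)^2 ≡ 257^2 = 66049 ≡ 216 (mod 1531)
390^16 = (390^8)^2 ≡ 216^2 = 46656 ≡ 726 (mod 1531)
390^32 = (390^16)^2 ≡ 726^2 = 527076 ≡ 412 (mod 1531)
390^33 = 390^32 · 390^1 ≡ 412 · 390 ≡ 1456 (mod 1531).
So s = 1456; s⁻¹ ≡ 939 (mod 1531).
m = c₂ · s⁻¹ mod 1531 = 1400 · 939 mod 1531 = 1002.

1002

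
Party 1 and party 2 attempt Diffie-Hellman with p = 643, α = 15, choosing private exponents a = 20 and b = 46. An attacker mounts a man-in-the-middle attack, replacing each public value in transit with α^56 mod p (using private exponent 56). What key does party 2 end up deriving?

6

Party 2 receives an attacker's public value M = 15^56 mod 643 instead of the honest one.
15^1 ≡ 15 (mod 643)
15^2 = (15^1)^2 ≡ 15^2 = 225 ≡ 225 (mod 643)
15^4 = (15^2)^2 ≡ 225^2 = 50625 ≡ 471 (mod 643)
15^8 = (15^4)^2 ≡ 471^2 = 221841 ≡ 6 (mod 643)
15^16 = (15^8)^2 ≡ 6^2 = 36 ≡ 36 (mod 643)
15^32 = (15^16)^2 ≡ 36^2 = 1296 ≡ 10 (mod 643)
15^56 = 15^32 · 15^16 · 15^8 ≡ 10 · 36 · 6 ≡ 231 (mod 643).
So M = 231. Party 2 computes K = M^46 mod 643.
231^1 ≡ 231 (mod 643)
231^2 = (231^1)^2 ≡ 231^2 = 53361 ≡ 635 (mod 643)
231^4 = (231^2)^2 ≡ 635^2 = 403225 ≡ 64 (mod 643)
231^8 = (231^4)^2 ≡ 64^2 = 4096 ≡ 238 (mod 643)
231^16 = (231^8)^2 ≡ 238^2 = 56644 ≡ 60 (mod 643)
231^32 = (231^16)^2 ≡ 60^2 = 3600 ≡ 385 (mod 643)
231^46 = 231^32 · 231^8 · 231^4 · 231^2 ≡ 385 · 238 · 64 · 635 ≡ 6 (mod 643).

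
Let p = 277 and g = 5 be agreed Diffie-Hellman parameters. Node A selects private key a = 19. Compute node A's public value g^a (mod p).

Public value = 5^19 (mod 277).
5^1 ≡ 5 (mod 277)
5^2 = (5^1)^2 ≡ 5^2 = 25 ≡ 25 (mod 277)
5^4 = (5^2)^2 ≡ 25^2 = 625 ≡ 71 (mod 277)
5^8 = (5^4)^2 ≡ 71^2 = 5041 ≡ 55 (mod 277)
5^16 = (5^8)^2 ≡ 55^2 = 3025 ≡ 255 (mod 277)
5^19 = 5^16 · 5^2 · 5^1 ≡ 255 · 25 · 5 ≡ 20 (mod 277).

20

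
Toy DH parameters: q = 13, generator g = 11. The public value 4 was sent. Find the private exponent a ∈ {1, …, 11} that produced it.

Try successive powers of 11 modulo 13:
11^1 ≡ 11
11^2 ≡ 4
Found: a = 2.

2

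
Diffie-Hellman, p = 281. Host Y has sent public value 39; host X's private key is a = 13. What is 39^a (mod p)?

36

Shared key K = 39^13 mod 281.
39^1 ≡ 39 (mod 281)
39^2 = (39^1)^2 ≡ 39^2 = 1521 ≡ 116 (mod 281)
39^4 = (39^2)^2 ≡ 116^2 = 13456 ≡ 249 (mod 281)
39^8 = (39^4)^2 ≡ 249^2 = 62001 ≡ 181 (mod 281)
39^13 = 39^8 · 39^4 · 39^1 ≡ 181 · 249 · 39 ≡ 36 (mod 281).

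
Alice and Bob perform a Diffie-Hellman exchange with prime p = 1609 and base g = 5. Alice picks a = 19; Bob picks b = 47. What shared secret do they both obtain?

588

Bob sends B = g^b mod p = 5^47 mod 1609.
5^1 ≡ 5 (mod 1609)
5^2 = (5^1)^2 ≡ 5^2 = 25 ≡ 25 (mod 1609)
5^4 = (5^2)^2 ≡ 25^2 = 625 ≡ 625 (mod 1609)
5^8 = (5^4)^2 ≡ 625^2 = 390625 ≡ 1247 (mod 1609)
5^16 = (5^8)^2 ≡ 1247^2 = 1555009 ≡ 715 (mod 1609)
5^32 = (5^16)^2 ≡ 715^2 = 511225 ≡ 1172 (mod 1609)
5^47 = 5^32 · 5^8 · 5^4 · 5^2 · 5^1 ≡ 1172 · 1247 · 625 · 25 · 5 ≡ 260 (mod 1609).
So B = 260. Alice then computes K = B^a mod p = 260^19 mod 1609.
260^1 ≡ 260 (mod 1609)
260^2 = (260^1)^2 ≡ 260^2 = 67600 ≡ 22 (mod 1609)
260^4 = (260^2)^2 ≡ 22^2 = 484 ≡ 484 (mod 1609)
260^8 = (260^4)^2 ≡ 484^2 = 234256 ≡ 951 (mod 1609)
260^16 = (260^8)^2 ≡ 951^2 = 904401 ≡ 143 (mod 1609)
260^19 = 260^16 · 260^2 · 260^1 ≡ 143 · 22 · 260 ≡ 588 (mod 1609).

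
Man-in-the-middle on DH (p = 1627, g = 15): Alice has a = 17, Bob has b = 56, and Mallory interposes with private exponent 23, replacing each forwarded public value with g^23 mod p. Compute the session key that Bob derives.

496

Bob receives Mallory's public value M = 15^23 mod 1627 instead of the honest one.
15^1 ≡ 15 (mod 1627)
15^2 = (15^1)^2 ≡ 15^2 = 225 ≡ 225 (mod 1627)
15^4 = (15^2)^2 ≡ 225^2 = 50625 ≡ 188 (mod 1627)
15^8 = (15^4)^2 ≡ 188^2 = 35344 ≡ 1177 (mod 1627)
15^16 = (15^8)^2 ≡ 1177^2 = 1385329 ≡ 752 (mod 1627)
15^23 = 15^16 · 15^4 · 15^2 · 15^1 ≡ 752 · 188 · 225 · 15 ≡ 218 (mod 1627).
So M = 218. Bob computes K = M^56 mod 1627.
218^1 ≡ 218 (mod 1627)
218^2 = (218^1)^2 ≡ 218^2 = 47524 ≡ 341 (mod 1627)
218^4 = (218^2)^2 ≡ 341^2 = 116281 ≡ 764 (mod 1627)
218^8 = (218^4)^2 ≡ 764^2 = 583696 ≡ 1230 (mod 1627)
218^16 = (218^8)^2 ≡ 1230^2 = 1512900 ≡ 1417 (mod 1627)
218^32 = (218^16)^2 ≡ 1417^2 = 2007889 ≡ 171 (mod 1627)
218^56 = 218^32 · 218^16 · 218^8 ≡ 171 · 1417 · 1230 ≡ 496 (mod 1627).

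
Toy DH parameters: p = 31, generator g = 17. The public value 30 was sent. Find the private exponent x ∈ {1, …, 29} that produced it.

15

Try successive powers of 17 modulo 31:
17^1 ≡ 17
17^2 ≡ 10
17^3 ≡ 15
17^4 ≡ 7
17^5 ≡ 26
17^6 ≡ 8
17^7 ≡ 12
17^8 ≡ 18
17^9 ≡ 27
17^10 ≡ 25
17^11 ≡ 22
17^12 ≡ 2
17^13 ≡ 3
17^14 ≡ 20
17^15 ≡ 30
Found: x = 15.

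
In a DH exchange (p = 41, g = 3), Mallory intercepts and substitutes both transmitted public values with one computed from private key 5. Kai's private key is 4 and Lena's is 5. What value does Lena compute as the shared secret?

Lena receives Mallory's public value M = 3^5 mod 41 instead of the honest one.
3^1 ≡ 3 (mod 41)
3^2 = (3^1)^2 ≡ 3^2 = 9 ≡ 9 (mod 41)
3^4 = (3^2)^2 ≡ 9^2 = 81 ≡ 40 (mod 41)
3^5 = 3^4 · 3^1 ≡ 40 · 3 ≡ 38 (mod 41).
So M = 38. Lena computes K = M^5 mod 41.
38^1 ≡ 38 (mod 41)
38^2 = (38^1)^2 ≡ 38^2 = 1444 ≡ 9 (mod 41)
38^4 = (38^2)^2 ≡ 9^2 = 81 ≡ 40 (mod 41)
38^5 = 38^4 · 38^1 ≡ 40 · 38 ≡ 3 (mod 41).

3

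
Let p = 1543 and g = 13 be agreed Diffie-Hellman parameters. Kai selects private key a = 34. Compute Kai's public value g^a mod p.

1171

Public value = 13^34 mod 1543.
13^1 ≡ 13 (mod 1543)
13^2 = (13^1)^2 ≡ 13^2 = 169 ≡ 169 (mod 1543)
13^4 = (13^2)^2 ≡ 169^2 = 28561 ≡ 787 (mod 1543)
13^8 = (13^4)^2 ≡ 787^2 = 619369 ≡ 626 (mod 1543)
13^16 = (13^8)^2 ≡ 626^2 = 391876 ≡ 1497 (mod 1543)
13^32 = (13^16)^2 ≡ 1497^2 = 2241009 ≡ 573 (mod 1543)
13^34 = 13^32 · 13^2 ≡ 573 · 169 ≡ 1171 (mod 1543).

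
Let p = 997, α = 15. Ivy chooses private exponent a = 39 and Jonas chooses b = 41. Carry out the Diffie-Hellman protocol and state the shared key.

353

Ivy sends A = α^a mod p = 15^39 mod 997.
15^1 ≡ 15 (mod 997)
15^2 = (15^1)^2 ≡ 15^2 = 225 ≡ 225 (mod 997)
15^4 = (15^2)^2 ≡ 225^2 = 50625 ≡ 775 (mod 997)
15^8 = (15^4)^2 ≡ 775^2 = 600625 ≡ 431 (mod 997)
15^16 = (15^8)^2 ≡ 431^2 = 185761 ≡ 319 (mod 997)
15^32 = (15^16)^2 ≡ 319^2 = 101761 ≡ 67 (mod 997)
15^39 = 15^32 · 15^4 · 15^2 · 15^1 ≡ 67 · 775 · 225 · 15 ≡ 197 (mod 997).
So A = 197. Jonas then computes K = A^b mod p = 197^41 mod 997.
197^1 ≡ 197 (mod 997)
197^2 = (197^1)^2 ≡ 197^2 = 38809 ≡ 923 (mod 997)
197^4 = (197^2)^2 ≡ 923^2 = 851929 ≡ 491 (mod 997)
197^8 = (197^4)^2 ≡ 491^2 = 241081 ≡ 804 (mod 997)
197^16 = (197^8)^2 ≡ 804^2 = 646416 ≡ 360 (mod 997)
197^32 = (197^16)^2 ≡ 360^2 = 129600 ≡ 987 (mod 997)
197^41 = 197^32 · 197^8 · 197^1 ≡ 987 · 804 · 197 ≡ 353 (mod 997).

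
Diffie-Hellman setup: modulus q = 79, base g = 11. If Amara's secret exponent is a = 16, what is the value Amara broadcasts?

40

Public value = 11^16 (mod 79).
11^1 ≡ 11 (mod 79)
11^2 = (11^1)^2 ≡ 11^2 = 121 ≡ 42 (mod 79)
11^4 = (11^2)^2 ≡ 42^2 = 1764 ≡ 26 (mod 79)
11^8 = (11^4)^2 ≡ 26^2 = 676 ≡ 44 (mod 79)
11^16 = (11^8)^2 ≡ 44^2 = 1936 ≡ 40 (mod 79)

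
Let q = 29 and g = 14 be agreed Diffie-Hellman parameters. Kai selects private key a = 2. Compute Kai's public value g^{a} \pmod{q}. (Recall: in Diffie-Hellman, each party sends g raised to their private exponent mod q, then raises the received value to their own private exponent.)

Public value = 14^{2} \pmod{29}.
14^1 ≡ 14 (mod 29)
14^2 = (14^1)^2 ≡ 14^2 = 196 ≡ 22 (mod 29)

22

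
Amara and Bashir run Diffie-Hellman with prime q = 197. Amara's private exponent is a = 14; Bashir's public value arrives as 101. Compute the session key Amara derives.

Shared key K = 101^14 mod 197.
101^1 ≡ 101 (mod 197)
101^2 = (101^1)^2 ≡ 101^2 = 10201 ≡ 154 (mod 197)
101^4 = (101^2)^2 ≡ 154^2 = 23716 ≡ 76 (mod 197)
101^8 = (101^4)^2 ≡ 76^2 = 5776 ≡ 63 (mod 197)
101^14 = 101^8 · 101^4 · 101^2 ≡ 63 · 76 · 154 ≡ 178 (mod 197).

178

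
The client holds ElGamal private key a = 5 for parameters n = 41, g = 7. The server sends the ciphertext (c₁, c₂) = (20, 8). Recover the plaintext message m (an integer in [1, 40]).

31

Shared mask s = c₁^a mod n = 20^5 mod 41.
20^1 ≡ 20 (mod 41)
20^2 = (20^1)^2 ≡ 20^2 = 400 ≡ 31 (mod 41)
20^4 = (20^2)^2 ≡ 31^2 = 961 ≡ 18 (mod 41)
20^5 = 20^4 · 20^1 ≡ 18 · 20 ≡ 32 (mod 41).
So s = 32; s⁻¹ ≡ 9 (mod 41).
m = c₂ · s⁻¹ mod 41 = 8 · 9 mod 41 = 31.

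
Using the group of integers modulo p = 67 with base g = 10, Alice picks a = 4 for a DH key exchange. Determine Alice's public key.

Public value = 10^4 mod 67.
10^1 ≡ 10 (mod 67)
10^2 = (10^1)^2 ≡ 10^2 = 100 ≡ 33 (mod 67)
10^4 = (10^2)^2 ≡ 33^2 = 1089 ≡ 17 (mod 67)

17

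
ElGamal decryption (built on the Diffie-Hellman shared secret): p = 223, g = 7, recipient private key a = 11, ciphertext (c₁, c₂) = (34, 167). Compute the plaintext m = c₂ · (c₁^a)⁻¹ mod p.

Shared mask s = c₁^a mod p = 34^11 mod 223.
34^1 ≡ 34 (mod 223)
34^2 = (34^1)^2 ≡ 34^2 = 1156 ≡ 41 (mod 223)
34^4 = (34^2)^2 ≡ 41^2 = 1681 ≡ 120 (mod 223)
34^8 = (34^4)^2 ≡ 120^2 = 14400 ≡ 128 (mod 223)
34^11 = 34^8 · 34^2 · 34^1 ≡ 128 · 41 · 34 ≡ 32 (mod 223).
So s = 32; s⁻¹ ≡ 7 (mod 223).
m = c₂ · s⁻¹ mod 223 = 167 · 7 mod 223 = 54.

54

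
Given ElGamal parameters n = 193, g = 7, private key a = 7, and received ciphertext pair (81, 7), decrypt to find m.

Shared mask s = c₁^a mod n = 81^7 mod 193.
81^1 ≡ 81 (mod 193)
81^2 = (81^1)^2 ≡ 81^2 = 6561 ≡ 192 (mod 193)
81^4 = (81^2)^2 ≡ 192^2 = 36864 ≡ 1 (mod 193)
81^7 = 81^4 · 81^2 · 81^1 ≡ 1 · 192 · 81 ≡ 112 (mod 193).
So s = 112; s⁻¹ ≡ 81 (mod 193).
m = c₂ · s⁻¹ mod 193 = 7 · 81 mod 193 = 181.

181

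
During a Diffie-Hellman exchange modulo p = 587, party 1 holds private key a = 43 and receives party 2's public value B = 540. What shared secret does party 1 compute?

Shared key K = 540^43 mod 587.
540^1 ≡ 540 (mod 587)
540^2 = (540^1)^2 ≡ 540^2 = 291600 ≡ 448 (mod 587)
540^4 = (540^2)^2 ≡ 448^2 = 200704 ≡ 537 (mod 587)
540^8 = (540^4)^2 ≡ 537^2 = 288369 ≡ 152 (mod 587)
540^16 = (540^8)^2 ≡ 152^2 = 23104 ≡ 211 (mod 587)
540^32 = (540^16)^2 ≡ 211^2 = 44521 ≡ 496 (mod 587)
540^43 = 540^32 · 540^8 · 540^2 · 540^1 ≡ 496 · 152 · 448 · 540 ≡ 85 (mod 587).

85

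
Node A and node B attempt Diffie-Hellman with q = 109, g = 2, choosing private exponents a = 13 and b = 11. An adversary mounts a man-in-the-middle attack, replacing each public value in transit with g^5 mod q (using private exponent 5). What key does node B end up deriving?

107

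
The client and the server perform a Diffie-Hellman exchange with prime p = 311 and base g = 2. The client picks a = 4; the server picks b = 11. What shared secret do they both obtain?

84

The client sends A = g^a mod p = 2^4 mod 311.
2^1 ≡ 2 (mod 311)
2^2 = (2^1)^2 ≡ 2^2 = 4 ≡ 4 (mod 311)
2^4 = (2^2)^2 ≡ 4^2 = 16 ≡ 16 (mod 311)
So A = 16. The server then computes K = A^b mod p = 16^11 mod 311.
16^1 ≡ 16 (mod 311)
16^2 = (16^1)^2 ≡ 16^2 = 256 ≡ 256 (mod 311)
16^4 = (16^2)^2 ≡ 256^2 = 65536 ≡ 226 (mod 311)
16^8 = (16^4)^2 ≡ 226^2 = 51076 ≡ 72 (mod 311)
16^11 = 16^8 · 16^2 · 16^1 ≡ 72 · 256 · 16 ≡ 84 (mod 311).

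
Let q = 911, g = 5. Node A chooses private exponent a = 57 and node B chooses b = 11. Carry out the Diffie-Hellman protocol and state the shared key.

Node A sends A = g^a mod q = 5^57 mod 911.
5^1 ≡ 5 (mod 911)
5^2 = (5^1)^2 ≡ 5^2 = 25 ≡ 25 (mod 911)
5^4 = (5^2)^2 ≡ 25^2 = 625 ≡ 625 (mod 911)
5^8 = (5^4)^2 ≡ 625^2 = 390625 ≡ 717 (mod 911)
5^16 = (5^8)^2 ≡ 717^2 = 514089 ≡ 285 (mod 911)
5^32 = (5^16)^2 ≡ 285^2 = 81225 ≡ 146 (mod 911)
5^57 = 5^32 · 5^16 · 5^8 · 5^1 ≡ 146 · 285 · 717 · 5 ≡ 155 (mod 911).
So A = 155. Node B then computes K = A^b mod q = 155^11 mod 911.
155^1 ≡ 155 (mod 911)
155^2 = (155^1)^2 ≡ 155^2 = 24025 ≡ 339 (mod 911)
155^4 = (155^2)^2 ≡ 339^2 = 114921 ≡ 135 (mod 911)
155^8 = (155^4)^2 ≡ 135^2 = 18225 ≡ 5 (mod 911)
155^11 = 155^8 · 155^2 · 155^1 ≡ 5 · 339 · 155 ≡ 357 (mod 911).

357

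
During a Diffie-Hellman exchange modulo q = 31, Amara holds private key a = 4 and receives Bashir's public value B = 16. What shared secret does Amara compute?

2

Shared key K = 16^4 mod 31.
16^1 ≡ 16 (mod 31)
16^2 = (16^1)^2 ≡ 16^2 = 256 ≡ 8 (mod 31)
16^4 = (16^2)^2 ≡ 8^2 = 64 ≡ 2 (mod 31)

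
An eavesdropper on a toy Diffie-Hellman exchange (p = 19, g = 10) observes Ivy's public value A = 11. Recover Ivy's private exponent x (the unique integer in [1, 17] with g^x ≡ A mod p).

Try successive powers of 10 modulo 19:
10^1 ≡ 10
10^2 ≡ 5
10^3 ≡ 12
10^4 ≡ 6
10^5 ≡ 3
10^6 ≡ 11
Found: x = 6.

6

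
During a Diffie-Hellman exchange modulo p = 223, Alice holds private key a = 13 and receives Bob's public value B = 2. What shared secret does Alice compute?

164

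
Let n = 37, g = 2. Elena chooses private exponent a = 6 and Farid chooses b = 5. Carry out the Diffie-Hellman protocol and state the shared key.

11

Elena sends A = g^a mod n = 2^6 mod 37.
2^1 ≡ 2 (mod 37)
2^2 = (2^1)^2 ≡ 2^2 = 4 ≡ 4 (mod 37)
2^4 = (2^2)^2 ≡ 4^2 = 16 ≡ 16 (mod 37)
2^6 = 2^4 · 2^2 ≡ 16 · 4 ≡ 27 (mod 37).
So A = 27. Farid then computes K = A^b mod n = 27^5 mod 37.
27^1 ≡ 27 (mod 37)
27^2 = (27^1)^2 ≡ 27^2 = 729 ≡ 26 (mod 37)
27^4 = (27^2)^2 ≡ 26^2 = 676 ≡ 10 (mod 37)
27^5 = 27^4 · 27^1 ≡ 10 · 27 ≡ 11 (mod 37).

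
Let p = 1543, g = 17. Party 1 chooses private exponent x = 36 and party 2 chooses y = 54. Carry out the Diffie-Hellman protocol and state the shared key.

195

Party 1 sends A = g^x mod p = 17^36 mod 1543.
17^1 ≡ 17 (mod 1543)
17^2 = (17^1)^2 ≡ 17^2 = 289 ≡ 289 (mod 1543)
17^4 = (17^2)^2 ≡ 289^2 = 83521 ≡ 199 (mod 1543)
17^8 = (17^4)^2 ≡ 199^2 = 39601 ≡ 1026 (mod 1543)
17^16 = (17^8)^2 ≡ 1026^2 = 1052676 ≡ 350 (mod 1543)
17^32 = (17^16)^2 ≡ 350^2 = 122500 ≡ 603 (mod 1543)
17^36 = 17^32 · 17^4 ≡ 603 · 199 ≡ 1186 (mod 1543).
So A = 1186. Party 2 then computes K = A^y mod p = 1186^54 mod 1543.
1186^1 ≡ 1186 (mod 1543)
1186^2 = (1186^1)^2 ≡ 1186^2 = 1406596 ≡ 923 (mod 1543)
1186^4 = (1186^2)^2 ≡ 923^2 = 851929 ≡ 193 (mod 1543)
1186^8 = (1186^4)^2 ≡ 193^2 = 37249 ≡ 217 (mod 1543)
1186^16 = (1186^8)^2 ≡ 217^2 = 47089 ≡ 799 (mod 1543)
1186^32 = (1186^16)^2 ≡ 799^2 = 638401 ≡ 1142 (mod 1543)
1186^54 = 1186^32 · 1186^16 · 1186^4 · 1186^2 ≡ 1142 · 799 · 193 · 923 ≡ 195 (mod 1543).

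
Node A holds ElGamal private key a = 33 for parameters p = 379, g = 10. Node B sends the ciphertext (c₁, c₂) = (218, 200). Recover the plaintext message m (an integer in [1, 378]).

254

Shared mask s = c₁^a mod p = 218^33 mod 379.
218^1 ≡ 218 (mod 379)
218^2 = (218^1)^2 ≡ 218^2 = 47524 ≡ 149 (mod 379)
218^4 = (218^2)^2 ≡ 149^2 = 22201 ≡ 219 (mod 379)
218^8 = (218^4)^2 ≡ 219^2 = 47961 ≡ 207 (mod 379)
218^16 = (218^8)^2 ≡ 207^2 = 42849 ≡ 22 (mod 379)
218^32 = (218^16)^2 ≡ 22^2 = 484 ≡ 105 (mod 379)
218^33 = 218^32 · 218^1 ≡ 105 · 218 ≡ 150 (mod 379).
So s = 150; s⁻¹ ≡ 331 (mod 379).
m = c₂ · s⁻¹ mod 379 = 200 · 331 mod 379 = 254.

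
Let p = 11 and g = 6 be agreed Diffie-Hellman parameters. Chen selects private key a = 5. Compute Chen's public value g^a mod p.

Public value = 6^5 mod 11.
6^1 ≡ 6 (mod 11)
6^2 = (6^1)^2 ≡ 6^2 = 36 ≡ 3 (mod 11)
6^4 = (6^2)^2 ≡ 3^2 = 9 ≡ 9 (mod 11)
6^5 = 6^4 · 6^1 ≡ 9 · 6 ≡ 10 (mod 11).

10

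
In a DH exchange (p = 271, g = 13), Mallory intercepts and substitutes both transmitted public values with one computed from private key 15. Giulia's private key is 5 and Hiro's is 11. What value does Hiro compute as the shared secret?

Hiro receives Mallory's public value M = 13^15 mod 271 instead of the honest one.
13^1 ≡ 13 (mod 271)
13^2 = (13^1)^2 ≡ 13^2 = 169 ≡ 169 (mod 271)
13^4 = (13^2)^2 ≡ 169^2 = 28561 ≡ 106 (mod 271)
13^8 = (13^4)^2 ≡ 106^2 = 11236 ≡ 125 (mod 271)
13^15 = 13^8 · 13^4 · 13^2 · 13^1 ≡ 125 · 106 · 169 · 13 ≡ 243 (mod 271).
So M = 243. Hiro computes K = M^11 mod 271.
243^1 ≡ 243 (mod 271)
243^2 = (243^1)^2 ≡ 243^2 = 59049 ≡ 242 (mod 271)
243^4 = (243^2)^2 ≡ 242^2 = 58564 ≡ 28 (mod 271)
243^8 = (243^4)^2 ≡ 28^2 = 784 ≡ 242 (mod 271)
243^11 = 243^8 · 243^2 · 243^1 ≡ 242 · 242 · 243 ≡ 29 (mod 271).

29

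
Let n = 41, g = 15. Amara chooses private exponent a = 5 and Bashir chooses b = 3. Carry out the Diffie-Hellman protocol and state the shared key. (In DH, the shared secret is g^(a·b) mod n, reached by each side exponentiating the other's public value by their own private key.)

Bashir sends B = g^b mod n = 15^3 mod 41.
15^1 ≡ 15 (mod 41)
15^2 = (15^1)^2 ≡ 15^2 = 225 ≡ 20 (mod 41)
15^3 = 15^2 · 15^1 ≡ 20 · 15 ≡ 13 (mod 41).
So B = 13. Amara then computes K = B^a mod n = 13^5 mod 41.
13^1 ≡ 13 (mod 41)
13^2 = (13^1)^2 ≡ 13^2 = 169 ≡ 5 (mod 41)
13^4 = (13^2)^2 ≡ 5^2 = 25 ≡ 25 (mod 41)
13^5 = 13^4 · 13^1 ≡ 25 · 13 ≡ 38 (mod 41).

38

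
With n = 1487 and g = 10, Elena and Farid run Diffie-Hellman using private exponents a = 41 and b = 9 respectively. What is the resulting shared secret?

Farid sends B = g^b mod n = 10^9 mod 1487.
10^1 ≡ 10 (mod 1487)
10^2 = (10^1)^2 ≡ 10^2 = 100 ≡ 100 (mod 1487)
10^4 = (10^2)^2 ≡ 100^2 = 10000 ≡ 1078 (mod 1487)
10^8 = (10^4)^2 ≡ 1078^2 = 1162084 ≡ 737 (mod 1487)
10^9 = 10^8 · 10^1 ≡ 737 · 10 ≡ 1422 (mod 1487).
So B = 1422. Elena then computes K = B^a mod n = 1422^41 mod 1487.
1422^1 ≡ 1422 (mod 1487)
1422^2 = (1422^1)^2 ≡ 1422^2 = 2022084 ≡ 1251 (mod 1487)
1422^4 = (1422^2)^2 ≡ 1251^2 = 1565001 ≡ 677 (mod 1487)
1422^8 = (1422^4)^2 ≡ 677^2 = 458329 ≡ 333 (mod 1487)
1422^16 = (1422^8)^2 ≡ 333^2 = 110889 ≡ 851 (mod 1487)
1422^32 = (1422^16)^2 ≡ 851^2 = 724201 ≡ 32 (mod 1487)
1422^41 = 1422^32 · 1422^8 · 1422^1 ≡ 32 · 333 · 1422 ≡ 302 (mod 1487).

302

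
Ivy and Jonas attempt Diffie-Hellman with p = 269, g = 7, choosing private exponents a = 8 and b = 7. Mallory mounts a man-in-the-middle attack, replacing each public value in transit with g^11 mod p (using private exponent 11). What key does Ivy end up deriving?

57

Ivy receives Mallory's public value M = 7^11 mod 269 instead of the honest one.
7^1 ≡ 7 (mod 269)
7^2 = (7^1)^2 ≡ 7^2 = 49 ≡ 49 (mod 269)
7^4 = (7^2)^2 ≡ 49^2 = 2401 ≡ 249 (mod 269)
7^8 = (7^4)^2 ≡ 249^2 = 62001 ≡ 131 (mod 269)
7^11 = 7^8 · 7^2 · 7^1 ≡ 131 · 49 · 7 ≡ 10 (mod 269).
So M = 10. Ivy computes K = M^8 mod 269.
10^1 ≡ 10 (mod 269)
10^2 = (10^1)^2 ≡ 10^2 = 100 ≡ 100 (mod 269)
10^4 = (10^2)^2 ≡ 100^2 = 10000 ≡ 47 (mod 269)
10^8 = (10^4)^2 ≡ 47^2 = 2209 ≡ 57 (mod 269)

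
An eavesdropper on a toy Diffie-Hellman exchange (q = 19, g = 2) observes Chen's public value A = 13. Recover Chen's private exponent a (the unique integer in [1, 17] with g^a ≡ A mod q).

Try successive powers of 2 modulo 19:
2^1 ≡ 2
2^2 ≡ 4
2^3 ≡ 8
2^4 ≡ 16
2^5 ≡ 13
Found: a = 5.

5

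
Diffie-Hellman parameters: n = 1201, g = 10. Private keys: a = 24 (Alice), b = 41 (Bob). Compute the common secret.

877

Alice sends A = g^a mod n = 10^24 mod 1201.
10^1 ≡ 10 (mod 1201)
10^2 = (10^1)^2 ≡ 10^2 = 100 ≡ 100 (mod 1201)
10^4 = (10^2)^2 ≡ 100^2 = 10000 ≡ 392 (mod 1201)
10^8 = (10^4)^2 ≡ 392^2 = 153664 ≡ 1137 (mod 1201)
10^16 = (10^8)^2 ≡ 1137^2 = 1292769 ≡ 493 (mod 1201)
10^24 = 10^16 · 10^8 ≡ 493 · 1137 ≡ 875 (mod 1201).
So A = 875. Bob then computes K = A^b mod n = 875^41 mod 1201.
875^1 ≡ 875 (mod 1201)
875^2 = (875^1)^2 ≡ 875^2 = 765625 ≡ 588 (mod 1201)
875^4 = (875^2)^2 ≡ 588^2 = 345744 ≡ 1057 (mod 1201)
875^8 = (875^4)^2 ≡ 1057^2 = 1117249 ≡ 319 (mod 1201)
875^16 = (875^8)^2 ≡ 319^2 = 101761 ≡ 877 (mod 1201)
875^32 = (875^16)^2 ≡ 877^2 = 769129 ≡ 489 (mod 1201)
875^41 = 875^32 · 875^8 · 875^1 ≡ 489 · 319 · 875 ≡ 877 (mod 1201).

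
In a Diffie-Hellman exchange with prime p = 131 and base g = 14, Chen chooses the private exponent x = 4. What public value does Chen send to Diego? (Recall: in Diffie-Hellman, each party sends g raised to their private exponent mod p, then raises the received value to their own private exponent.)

Public value = 14^4 (mod 131).
14^1 ≡ 14 (mod 131)
14^2 = (14^1)^2 ≡ 14^2 = 196 ≡ 65 (mod 131)
14^4 = (14^2)^2 ≡ 65^2 = 4225 ≡ 33 (mod 131)

33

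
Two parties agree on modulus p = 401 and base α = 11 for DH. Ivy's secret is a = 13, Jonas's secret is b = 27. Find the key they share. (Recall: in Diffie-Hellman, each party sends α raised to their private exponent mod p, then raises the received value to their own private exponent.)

181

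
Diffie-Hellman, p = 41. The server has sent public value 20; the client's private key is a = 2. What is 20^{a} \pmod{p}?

31

Shared key K = 20^2 mod 41.
20^1 ≡ 20 (mod 41)
20^2 = (20^1)^2 ≡ 20^2 = 400 ≡ 31 (mod 41)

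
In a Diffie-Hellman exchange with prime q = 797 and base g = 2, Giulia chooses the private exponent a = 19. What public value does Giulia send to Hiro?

659

Public value = 2^19 mod 797.
2^1 ≡ 2 (mod 797)
2^2 = (2^1)^2 ≡ 2^2 = 4 ≡ 4 (mod 797)
2^4 = (2^2)^2 ≡ 4^2 = 16 ≡ 16 (mod 797)
2^8 = (2^4)^2 ≡ 16^2 = 256 ≡ 256 (mod 797)
2^16 = (2^8)^2 ≡ 256^2 = 65536 ≡ 182 (mod 797)
2^19 = 2^16 · 2^2 · 2^1 ≡ 182 · 4 · 2 ≡ 659 (mod 797).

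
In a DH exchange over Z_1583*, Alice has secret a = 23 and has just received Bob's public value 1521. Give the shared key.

Shared key K = 1521^23 mod 1583.
1521^1 ≡ 1521 (mod 1583)
1521^2 = (1521^1)^2 ≡ 1521^2 = 2313441 ≡ 678 (mod 1583)
1521^4 = (1521^2)^2 ≡ 678^2 = 459684 ≡ 614 (mod 1583)
1521^8 = (1521^4)^2 ≡ 614^2 = 376996 ≡ 242 (mod 1583)
1521^16 = (1521^8)^2 ≡ 242^2 = 58564 ≡ 1576 (mod 1583)
1521^23 = 1521^16 · 1521^4 · 1521^2 · 1521^1 ≡ 1576 · 614 · 678 · 1521 ≡ 1355 (mod 1583).

1355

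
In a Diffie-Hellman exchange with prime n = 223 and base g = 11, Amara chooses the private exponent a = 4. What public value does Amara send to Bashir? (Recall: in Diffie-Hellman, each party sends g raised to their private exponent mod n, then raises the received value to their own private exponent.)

Public value = 11^4 mod 223.
11^1 ≡ 11 (mod 223)
11^2 = (11^1)^2 ≡ 11^2 = 121 ≡ 121 (mod 223)
11^4 = (11^2)^2 ≡ 121^2 = 14641 ≡ 146 (mod 223)

146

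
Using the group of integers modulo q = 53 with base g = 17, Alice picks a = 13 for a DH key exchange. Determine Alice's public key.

Public value = 17^13 (mod 53).
17^1 ≡ 17 (mod 53)
17^2 = (17^1)^2 ≡ 17^2 = 289 ≡ 24 (mod 53)
17^4 = (17^2)^2 ≡ 24^2 = 576 ≡ 46 (mod 53)
17^8 = (17^4)^2 ≡ 46^2 = 2116 ≡ 49 (mod 53)
17^13 = 17^8 · 17^4 · 17^1 ≡ 49 · 46 · 17 ≡ 52 (mod 53).

52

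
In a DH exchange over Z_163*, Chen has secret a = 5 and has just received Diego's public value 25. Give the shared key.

132

Shared key K = 25^5 mod 163.
25^1 ≡ 25 (mod 163)
25^2 = (25^1)^2 ≡ 25^2 = 625 ≡ 136 (mod 163)
25^4 = (25^2)^2 ≡ 136^2 = 18496 ≡ 77 (mod 163)
25^5 = 25^4 · 25^1 ≡ 77 · 25 ≡ 132 (mod 163).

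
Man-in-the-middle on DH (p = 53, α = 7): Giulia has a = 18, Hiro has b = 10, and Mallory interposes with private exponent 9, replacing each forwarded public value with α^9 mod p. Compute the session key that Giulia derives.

42

Giulia receives Mallory's public value M = 7^9 mod 53 instead of the honest one.
7^1 ≡ 7 (mod 53)
7^2 = (7^1)^2 ≡ 7^2 = 49 ≡ 49 (mod 53)
7^4 = (7^2)^2 ≡ 49^2 = 2401 ≡ 16 (mod 53)
7^8 = (7^4)^2 ≡ 16^2 = 256 ≡ 44 (mod 53)
7^9 = 7^8 · 7^1 ≡ 44 · 7 ≡ 43 (mod 53).
So M = 43. Giulia computes K = M^18 mod 53.
43^1 ≡ 43 (mod 53)
43^2 = (43^1)^2 ≡ 43^2 = 1849 ≡ 47 (mod 53)
43^4 = (43^2)^2 ≡ 47^2 = 2209 ≡ 36 (mod 53)
43^8 = (43^4)^2 ≡ 36^2 = 1296 ≡ 24 (mod 53)
43^16 = (43^8)^2 ≡ 24^2 = 576 ≡ 46 (mod 53)
43^18 = 43^16 · 43^2 ≡ 46 · 47 ≡ 42 (mod 53).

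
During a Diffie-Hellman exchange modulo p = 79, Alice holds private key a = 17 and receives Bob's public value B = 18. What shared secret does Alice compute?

64

Shared key K = 18^17 mod 79.
18^1 ≡ 18 (mod 79)
18^2 = (18^1)^2 ≡ 18^2 = 324 ≡ 8 (mod 79)
18^4 = (18^2)^2 ≡ 8^2 = 64 ≡ 64 (mod 79)
18^8 = (18^4)^2 ≡ 64^2 = 4096 ≡ 67 (mod 79)
18^16 = (18^8)^2 ≡ 67^2 = 4489 ≡ 65 (mod 79)
18^17 = 18^16 · 18^1 ≡ 65 · 18 ≡ 64 (mod 79).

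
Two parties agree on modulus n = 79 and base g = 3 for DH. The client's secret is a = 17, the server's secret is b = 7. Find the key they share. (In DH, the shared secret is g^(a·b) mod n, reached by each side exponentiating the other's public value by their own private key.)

The server sends B = g^b mod n = 3^7 mod 79.
3^1 ≡ 3 (mod 79)
3^2 = (3^1)^2 ≡ 3^2 = 9 ≡ 9 (mod 79)
3^4 = (3^2)^2 ≡ 9^2 = 81 ≡ 2 (mod 79)
3^7 = 3^4 · 3^2 · 3^1 ≡ 2 · 9 · 3 ≡ 54 (mod 79).
So B = 54. The client then computes K = B^a mod n = 54^17 mod 79.
54^1 ≡ 54 (mod 79)
54^2 = (54^1)^2 ≡ 54^2 = 2916 ≡ 72 (mod 79)
54^4 = (54^2)^2 ≡ 72^2 = 5184 ≡ 49 (mod 79)
54^8 = (54^4)^2 ≡ 49^2 = 2401 ≡ 31 (mod 79)
54^16 = (54^8)^2 ≡ 31^2 = 961 ≡ 13 (mod 79)
54^17 = 54^16 · 54^1 ≡ 13 · 54 ≡ 70 (mod 79).

70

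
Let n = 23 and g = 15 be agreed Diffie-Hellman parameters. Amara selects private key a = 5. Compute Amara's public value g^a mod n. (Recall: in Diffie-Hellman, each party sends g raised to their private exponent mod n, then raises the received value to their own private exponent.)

Public value = 15^5 mod 23.
15^1 ≡ 15 (mod 23)
15^2 = (15^1)^2 ≡ 15^2 = 225 ≡ 18 (mod 23)
15^4 = (15^2)^2 ≡ 18^2 = 324 ≡ 2 (mod 23)
15^5 = 15^4 · 15^1 ≡ 2 · 15 ≡ 7 (mod 23).

7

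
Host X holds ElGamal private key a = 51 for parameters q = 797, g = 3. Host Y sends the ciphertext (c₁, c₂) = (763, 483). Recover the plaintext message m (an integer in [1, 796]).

548

Shared mask s = c₁^a mod q = 763^51 mod 797.
763^1 ≡ 763 (mod 797)
763^2 = (763^1)^2 ≡ 763^2 = 582169 ≡ 359 (mod 797)
763^4 = (763^2)^2 ≡ 359^2 = 128881 ≡ 564 (mod 797)
763^8 = (763^4)^2 ≡ 564^2 = 318096 ≡ 93 (mod 797)
763^16 = (763^8)^2 ≡ 93^2 = 8649 ≡ 679 (mod 797)
763^32 = (763^16)^2 ≡ 679^2 = 461041 ≡ 375 (mod 797)
763^51 = 763^32 · 763^16 · 763^2 · 763^1 ≡ 375 · 679 · 359 · 763 ≡ 555 (mod 797).
So s = 555; s⁻¹ ≡ 247 (mod 797).
m = c₂ · s⁻¹ mod 797 = 483 · 247 mod 797 = 548.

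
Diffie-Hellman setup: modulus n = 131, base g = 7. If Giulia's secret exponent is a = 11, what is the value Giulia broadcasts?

36

Public value = 7^11 mod 131.
7^1 ≡ 7 (mod 131)
7^2 = (7^1)^2 ≡ 7^2 = 49 ≡ 49 (mod 131)
7^4 = (7^2)^2 ≡ 49^2 = 2401 ≡ 43 (mod 131)
7^8 = (7^4)^2 ≡ 43^2 = 1849 ≡ 15 (mod 131)
7^11 = 7^8 · 7^2 · 7^1 ≡ 15 · 49 · 7 ≡ 36 (mod 131).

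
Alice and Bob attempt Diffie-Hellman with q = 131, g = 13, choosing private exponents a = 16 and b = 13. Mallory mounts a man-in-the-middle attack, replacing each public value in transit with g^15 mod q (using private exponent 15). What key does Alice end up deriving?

Alice receives Mallory's public value M = 13^15 mod 131 instead of the honest one.
13^1 ≡ 13 (mod 131)
13^2 = (13^1)^2 ≡ 13^2 = 169 ≡ 38 (mod 131)
13^4 = (13^2)^2 ≡ 38^2 = 1444 ≡ 3 (mod 131)
13^8 = (13^4)^2 ≡ 3^2 = 9 ≡ 9 (mod 131)
13^15 = 13^8 · 13^4 · 13^2 · 13^1 ≡ 9 · 3 · 38 · 13 ≡ 107 (mod 131).
So M = 107. Alice computes K = M^16 mod 131.
107^1 ≡ 107 (mod 131)
107^2 = (107^1)^2 ≡ 107^2 = 11449 ≡ 52 (mod 131)
107^4 = (107^2)^2 ≡ 52^2 = 2704 ≡ 84 (mod 131)
107^8 = (107^4)^2 ≡ 84^2 = 7056 ≡ 113 (mod 131)
107^16 = (107^8)^2 ≡ 113^2 = 12769 ≡ 62 (mod 131)

62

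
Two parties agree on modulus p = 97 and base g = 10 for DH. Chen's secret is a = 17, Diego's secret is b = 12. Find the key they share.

50

Diego sends B = g^b mod p = 10^12 mod 97.
10^1 ≡ 10 (mod 97)
10^2 = (10^1)^2 ≡ 10^2 = 100 ≡ 3 (mod 97)
10^4 = (10^2)^2 ≡ 3^2 = 9 ≡ 9 (mod 97)
10^8 = (10^4)^2 ≡ 9^2 = 81 ≡ 81 (mod 97)
10^12 = 10^8 · 10^4 ≡ 81 · 9 ≡ 50 (mod 97).
So B = 50. Chen then computes K = B^a mod p = 50^17 mod 97.
50^1 ≡ 50 (mod 97)
50^2 = (50^1)^2 ≡ 50^2 = 2500 ≡ 75 (mod 97)
50^4 = (50^2)^2 ≡ 75^2 = 5625 ≡ 96 (mod 97)
50^8 = (50^4)^2 ≡ 96^2 = 9216 ≡ 1 (mod 97)
50^16 = (50^8)^2 ≡ 1^2 = 1 ≡ 1 (mod 97)
50^17 = 50^16 · 50^1 ≡ 1 · 50 ≡ 50 (mod 97).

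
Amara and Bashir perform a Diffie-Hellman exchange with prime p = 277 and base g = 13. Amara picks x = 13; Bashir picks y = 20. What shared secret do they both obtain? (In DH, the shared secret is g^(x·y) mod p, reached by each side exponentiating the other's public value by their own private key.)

16

Bashir sends B = g^y mod p = 13^20 mod 277.
13^1 ≡ 13 (mod 277)
13^2 = (13^1)^2 ≡ 13^2 = 169 ≡ 169 (mod 277)
13^4 = (13^2)^2 ≡ 169^2 = 28561 ≡ 30 (mod 277)
13^8 = (13^4)^2 ≡ 30^2 = 900 ≡ 69 (mod 277)
13^16 = (13^8)^2 ≡ 69^2 = 4761 ≡ 52 (mod 277)
13^20 = 13^16 · 13^4 ≡ 52 · 30 ≡ 175 (mod 277).
So B = 175. Amara then computes K = B^x mod p = 175^13 mod 277.
175^1 ≡ 175 (mod 277)
175^2 = (175^1)^2 ≡ 175^2 = 30625 ≡ 155 (mod 277)
175^4 = (175^2)^2 ≡ 155^2 = 24025 ≡ 203 (mod 277)
175^8 = (175^4)^2 ≡ 203^2 = 41209 ≡ 213 (mod 277)
175^13 = 175^8 · 175^4 · 175^1 ≡ 213 · 203 · 175 ≡ 16 (mod 277).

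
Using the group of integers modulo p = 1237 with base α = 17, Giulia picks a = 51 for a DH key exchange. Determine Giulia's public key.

1195

Public value = 17^51 mod 1237.
17^1 ≡ 17 (mod 1237)
17^2 = (17^1)^2 ≡ 17^2 = 289 ≡ 289 (mod 1237)
17^4 = (17^2)^2 ≡ 289^2 = 83521 ≡ 642 (mod 1237)
17^8 = (17^4)^2 ≡ 642^2 = 412164 ≡ 243 (mod 1237)
17^16 = (17^8)^2 ≡ 243^2 = 59049 ≡ 910 (mod 1237)
17^32 = (17^16)^2 ≡ 910^2 = 828100 ≡ 547 (mod 1237)
17^51 = 17^32 · 17^16 · 17^2 · 17^1 ≡ 547 · 910 · 289 · 17 ≡ 1195 (mod 1237).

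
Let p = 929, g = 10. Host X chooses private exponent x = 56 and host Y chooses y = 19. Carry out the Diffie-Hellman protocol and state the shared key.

728

Host Y sends B = g^y mod p = 10^19 mod 929.
10^1 ≡ 10 (mod 929)
10^2 = (10^1)^2 ≡ 10^2 = 100 ≡ 100 (mod 929)
10^4 = (10^2)^2 ≡ 100^2 = 10000 ≡ 710 (mod 929)
10^8 = (10^4)^2 ≡ 710^2 = 504100 ≡ 582 (mod 929)
10^16 = (10^8)^2 ≡ 582^2 = 338724 ≡ 568 (mod 929)
10^19 = 10^16 · 10^2 · 10^1 ≡ 568 · 100 · 10 ≡ 381 (mod 929).
So B = 381. Host X then computes K = B^x mod p = 381^56 mod 929.
381^1 ≡ 381 (mod 929)
381^2 = (381^1)^2 ≡ 381^2 = 145161 ≡ 237 (mod 929)
381^4 = (381^2)^2 ≡ 237^2 = 56169 ≡ 429 (mod 929)
381^8 = (381^4)^2 ≡ 429^2 = 184041 ≡ 99 (mod 929)
381^16 = (381^8)^2 ≡ 99^2 = 9801 ≡ 511 (mod 929)
381^32 = (381^16)^2 ≡ 511^2 = 261121 ≡ 72 (mod 929)
381^56 = 381^32 · 381^16 · 381^8 ≡ 72 · 511 · 99 ≡ 728 (mod 929).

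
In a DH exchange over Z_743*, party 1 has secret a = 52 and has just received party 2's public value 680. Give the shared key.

Shared key K = 680^52 mod 743.
680^1 ≡ 680 (mod 743)
680^2 = (680^1)^2 ≡ 680^2 = 462400 ≡ 254 (mod 743)
680^4 = (680^2)^2 ≡ 254^2 = 64516 ≡ 618 (mod 743)
680^8 = (680^4)^2 ≡ 618^2 = 381924 ≡ 22 (mod 743)
680^16 = (680^8)^2 ≡ 22^2 = 484 ≡ 484 (mod 743)
680^32 = (680^16)^2 ≡ 484^2 = 234256 ≡ 211 (mod 743)
680^52 = 680^32 · 680^16 · 680^4 ≡ 211 · 484 · 618 ≡ 726 (mod 743).

726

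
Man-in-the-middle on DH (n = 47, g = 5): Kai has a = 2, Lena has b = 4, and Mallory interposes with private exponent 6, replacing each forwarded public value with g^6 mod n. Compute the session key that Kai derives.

Kai receives Mallory's public value M = 5^6 mod 47 instead of the honest one.
5^1 ≡ 5 (mod 47)
5^2 = (5^1)^2 ≡ 5^2 = 25 ≡ 25 (mod 47)
5^4 = (5^2)^2 ≡ 25^2 = 625 ≡ 14 (mod 47)
5^6 = 5^4 · 5^2 ≡ 14 · 25 ≡ 21 (mod 47).
So M = 21. Kai computes K = M^2 mod 47.
21^1 ≡ 21 (mod 47)
21^2 = (21^1)^2 ≡ 21^2 = 441 ≡ 18 (mod 47)

18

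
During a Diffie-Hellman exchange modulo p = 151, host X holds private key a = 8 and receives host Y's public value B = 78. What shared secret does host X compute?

125

Shared key K = 78^8 mod 151.
78^1 ≡ 78 (mod 151)
78^2 = (78^1)^2 ≡ 78^2 = 6084 ≡ 44 (mod 151)
78^4 = (78^2)^2 ≡ 44^2 = 1936 ≡ 124 (mod 151)
78^8 = (78^4)^2 ≡ 124^2 = 15376 ≡ 125 (mod 151)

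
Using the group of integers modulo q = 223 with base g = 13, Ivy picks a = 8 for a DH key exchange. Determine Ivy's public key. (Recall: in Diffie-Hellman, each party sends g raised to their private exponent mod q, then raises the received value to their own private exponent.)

Public value = 13^8 (mod 223).
13^1 ≡ 13 (mod 223)
13^2 = (13^1)^2 ≡ 13^2 = 169 ≡ 169 (mod 223)
13^4 = (13^2)^2 ≡ 169^2 = 28561 ≡ 17 (mod 223)
13^8 = (13^4)^2 ≡ 17^2 = 289 ≡ 66 (mod 223)

66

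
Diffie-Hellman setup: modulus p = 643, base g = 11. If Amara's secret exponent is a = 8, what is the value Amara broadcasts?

Public value = 11^{8} \pmod{643}.
11^1 ≡ 11 (mod 643)
11^2 = (11^1)^2 ≡ 11^2 = 121 ≡ 121 (mod 643)
11^4 = (11^2)^2 ≡ 121^2 = 14641 ≡ 495 (mod 643)
11^8 = (11^4)^2 ≡ 495^2 = 245025 ≡ 42 (mod 643)

42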